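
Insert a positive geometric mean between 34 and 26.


GM = √(34×26) = √884 = 29.7321

GM = 29.7321


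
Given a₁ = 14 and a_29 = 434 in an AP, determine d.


d = (aₙ - a₁)/(n-1)
= (434 - 14)/(29-1)
= 420/28 = 15

d = 15


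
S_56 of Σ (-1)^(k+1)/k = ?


S = 1 - 1/2 + 1/3 - 1/4 + 1/5 - 1/6 + 1/7 - 1/8 ± ...
= 0.6843
(Full series converges to +ln(2) ≈ +0.6931)

S_56 = 0.6843


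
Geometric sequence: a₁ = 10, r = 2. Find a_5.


aₙ = a₁·r^(n-1)
= 10×2^4
= 10×16
= 160

a_5 = 160


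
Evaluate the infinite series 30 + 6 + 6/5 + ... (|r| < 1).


S∞ = a₁/(1-r) = 30/(1 - 1/5)
= 30/(4/5)
= 75/2

S∞ = 75/2


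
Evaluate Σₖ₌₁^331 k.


n(n+1)/2 = 331×332/2 = 109892/2 = 54946

Σk = 54946


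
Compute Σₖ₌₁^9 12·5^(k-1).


Sₙ = 12×(5^9 - 1)/(5 - 1)
= 12×(1953125 - 1)/4
= 12×1953124/4
= 5859372

S_9 = 5859372


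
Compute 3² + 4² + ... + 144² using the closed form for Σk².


Σₖ₌3^144 k² = Σₖ₌₁^144 k² − Σₖ₌₁^2 k²
= 144·145·289/6 − 2·3·5/6
= 1005720 − 5 = 1005715

Σk² = 1005715


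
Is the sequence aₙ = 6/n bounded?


a₁ = 6, a₂ = 6/2, a₃ = 6/3, ...
0 < aₙ ≤ 6 for all n ≥ 1
Lower bound: 0, Upper bound: 6
The sequence IS bounded

Bounded (0 < aₙ ≤ 6)


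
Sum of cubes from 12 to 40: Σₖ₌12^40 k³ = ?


Σₖ₌12^40 k³ = [40·41/2]² − [11·12/2]²
= 672400 − 4356 = 668044

Σk³ = 668044


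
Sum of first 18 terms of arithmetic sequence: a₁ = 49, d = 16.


aₙ = 49 + (18-1)×16 = 321
Sₙ = n(a₁+aₙ)/2 = 18×(49+321)/2
= 18×370/2 = 3330

S_18 = 3330


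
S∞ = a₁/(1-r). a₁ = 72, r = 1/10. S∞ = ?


S∞ = a₁/(1-r) = 72/(1 - 1/10)
= 72/(9/10)
= 80

S∞ = 80


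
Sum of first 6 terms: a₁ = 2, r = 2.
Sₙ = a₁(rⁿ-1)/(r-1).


Sₙ = 2×(2^6 - 1)/(2 - 1)
= 2×(64 - 1)/1
= 2×63/1
= 126

S_6 = 126


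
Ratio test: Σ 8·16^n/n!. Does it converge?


aₙ = 8·16^n/n!
a_{n+1}/aₙ = 16^(n+1)/(n+1)! × n!/16^n  (constant 8 cancels)
= 16/(n+1)
L = lim(n→∞) 16/(n+1) = 0
L < 1 → series CONVERGES

Converges (ratio test: L = 0 < 1)


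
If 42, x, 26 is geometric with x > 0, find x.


GM = √(42×26) = √1092 = 33.0454

GM = 33.0454


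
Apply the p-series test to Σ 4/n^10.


p-series test: Σ c/n^p converges if p > 1, diverges if p ≤ 1 (constant c > 0 doesn't affect convergence).
p = 10
10 > 1 → CONVERGES

Converges (p = 10 > 1)


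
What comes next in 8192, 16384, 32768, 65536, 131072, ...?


Pattern: powers of 2: 2ⁿ
Terms: 8192, 16384, 32768, 65536, 131072
Next term = 262144

Next term = 262144


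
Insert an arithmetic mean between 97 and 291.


AM = (97 + 291)/2 = 388/2 = 194

AM = 194


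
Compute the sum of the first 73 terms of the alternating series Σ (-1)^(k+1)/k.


S = 1 - 1/2 + 1/3 - 1/4 + 1/5 - 1/6 + 1/7 - 1/8 ± ...
= 0.6999
(Full series converges to +ln(2) ≈ +0.6931)

S_73 = 0.6999


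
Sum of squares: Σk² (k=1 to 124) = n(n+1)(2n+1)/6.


n = 124
n(n+1)(2n+1)/6 = 124×125×249/6
= 3859500/6 = 643250

Σk² = 643250


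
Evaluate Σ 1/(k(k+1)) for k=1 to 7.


1/(k(k+1)) = 1/k - 1/(k+1) (partial fractions)
Telescoping: Σ = 1 - 1/8 = 7/8

Sum = 7/8


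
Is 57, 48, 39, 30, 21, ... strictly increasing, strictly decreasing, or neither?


Differences: -9, -9, -9, -9
All differences < 0 → strictly DECREASING

Monotonically decreasing


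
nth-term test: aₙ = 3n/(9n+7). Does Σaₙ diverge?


lim(n→∞) 3n/(9n+7) = 3/9 = 1/3  (divide numerator and denominator by n)
lim aₙ = 1/3 ≠ 0 → series DIVERGES

Diverges (lim aₙ = 1/3 ≠ 0)


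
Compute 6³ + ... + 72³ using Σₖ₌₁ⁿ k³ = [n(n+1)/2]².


Σₖ₌6^72 k³ = [72·73/2]² − [5·6/2]²
= 6906384 − 225 = 6906159

Σk³ = 6906159


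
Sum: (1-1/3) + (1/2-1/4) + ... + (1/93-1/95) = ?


Telescoping with gap 2: two head and two tail terms survive.
= (1 + 1/2) - (1/94 + 1/95)
= 3/2 - 1/94 - 1/95 = 6603/4465

Sum = 6603/4465


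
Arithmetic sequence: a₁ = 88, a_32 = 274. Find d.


d = (aₙ - a₁)/(n-1)
= (274 - 88)/(32-1)
= 186/31 = 6

d = 6


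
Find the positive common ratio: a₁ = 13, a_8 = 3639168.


r^(n-1) = aₙ/a₁
r^7 = 3639168/13 = 279936
r = 279936^(1/7)
= 6

r = 6


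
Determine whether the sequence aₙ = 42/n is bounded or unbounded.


a₁ = 42, a₂ = 42/2, a₃ = 42/3, ...
0 < aₙ ≤ 42 for all n ≥ 1
Lower bound: 0, Upper bound: 42
The sequence IS bounded

Bounded (0 < aₙ ≤ 42)


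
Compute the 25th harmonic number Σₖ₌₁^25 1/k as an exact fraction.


H_25 = 1/1 + 1/2 + 1/3 + ... + 1/25
= 34052522467/8923714800
≈ 3.816

H_25 = 34052522467/8923714800 ≈ 3.816


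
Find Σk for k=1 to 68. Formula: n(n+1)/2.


n(n+1)/2 = 68×69/2 = 4692/2 = 2346

Σk = 2346


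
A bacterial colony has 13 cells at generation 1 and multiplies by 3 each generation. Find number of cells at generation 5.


aₙ = a₁·r^(n-1)
= 13×3^4
= 13×81
= 1053

a_5 = 1053


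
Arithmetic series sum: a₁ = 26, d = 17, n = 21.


aₙ = 26 + (21-1)×17 = 366
Sₙ = n(a₁+aₙ)/2 = 21×(26+366)/2
= 21×392/2 = 4116

S_21 = 4116


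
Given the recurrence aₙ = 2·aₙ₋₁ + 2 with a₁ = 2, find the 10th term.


Computing step by step:
a_1 = 2
a_2 = 6
a_3 = 14
a_4 = 30
a_5 = 62
a_6 = 126
a_7 = 254
a_8 = 510
a_9 = 1022
a_10 = 2046


a_10 = 2046


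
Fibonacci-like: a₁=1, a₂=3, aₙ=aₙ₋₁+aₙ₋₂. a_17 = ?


Computing iteratively: 1, 3, 4, 7, 11, 18, 29, 47, 76, 123, 199, 322, ...
a_17 = 3571

a_17 = 3571


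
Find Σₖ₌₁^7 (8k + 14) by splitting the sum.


Σ(8k+14) = 8·Σk + 14·n
= 8·28 + 14·7
= 224 + 98 = 322

Σ = 322


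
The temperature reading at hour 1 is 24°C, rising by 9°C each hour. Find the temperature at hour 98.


aₙ = a₁ + (n-1)d
= 24 + (98-1)×9
= 24 + 873
= 897

a_98 = 897


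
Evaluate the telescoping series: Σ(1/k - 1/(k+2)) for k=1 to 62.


Telescoping with gap 2: two head and two tail terms survive.
= (1 + 1/2) - (1/63 + 1/64)
= 3/2 - 1/63 - 1/64 = 5921/4032

Sum = 5921/4032


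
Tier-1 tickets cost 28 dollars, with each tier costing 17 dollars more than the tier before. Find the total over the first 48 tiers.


aₙ = 28 + (48-1)×17 = 827
Sₙ = n(a₁+aₙ)/2 = 48×(28+827)/2
= 48×855/2 = 20520

S_48 = 20520


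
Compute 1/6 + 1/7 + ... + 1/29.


Σₖ₌6^29 1/k = 1/6 + 1/7 + 1/8 + ... + 1/29
= 3908958676327/2329089562800
≈ 1.6783

Sum = 3908958676327/2329089562800 ≈ 1.6783


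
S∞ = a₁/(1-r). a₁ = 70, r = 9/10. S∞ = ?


S∞ = a₁/(1-r) = 70/(1 - 9/10)
= 70/(1/10)
= 700

S∞ = 700


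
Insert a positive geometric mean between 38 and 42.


GM = √(38×42) = √1596 = 39.95

GM = 39.95


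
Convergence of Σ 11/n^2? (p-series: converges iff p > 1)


p-series test: Σ c/n^p converges if p > 1, diverges if p ≤ 1 (constant c > 0 doesn't affect convergence).
p = 2
2 > 1 → CONVERGES

Converges (p = 2 > 1)


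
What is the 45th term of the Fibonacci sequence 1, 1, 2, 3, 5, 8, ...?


Fibonacci sequence: 1, 1, 2, 3, 5, 8, 13, 21, 34, 55, 89, ...
F(45) = 1134903170

F(45) = 1134903170


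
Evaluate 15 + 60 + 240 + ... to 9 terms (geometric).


Sₙ = 15×(4^9 - 1)/(4 - 1)
= 15×(262144 - 1)/3
= 15×262143/3
= 1310715

S_9 = 1310715


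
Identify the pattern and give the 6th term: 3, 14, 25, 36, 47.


Pattern: arithmetic (d=11)
Terms: 3, 14, 25, 36, 47
Next term = 58

Next term = 58


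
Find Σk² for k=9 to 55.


Σₖ₌9^55 k² = Σₖ₌₁^55 k² − Σₖ₌₁^8 k²
= 55·56·111/6 − 8·9·17/6
= 56980 − 204 = 56776

Σk² = 56776


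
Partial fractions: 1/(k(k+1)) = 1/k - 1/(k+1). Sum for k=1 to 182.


1/(k(k+1)) = 1/k - 1/(k+1) (partial fractions)
Telescoping: Σ = 1 - 1/183 = 182/183

Sum = 182/183


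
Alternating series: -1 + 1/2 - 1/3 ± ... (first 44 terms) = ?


S = -1 + 1/2 - 1/3 + 1/4 - 1/5 + 1/6 - 1/7 + 1/8 ± ...
= -0.6819
(Full series converges to -ln(2) ≈ -0.6931)

S_44 = -0.6819


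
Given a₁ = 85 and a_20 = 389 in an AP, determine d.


d = (aₙ - a₁)/(n-1)
= (389 - 85)/(20-1)
= 304/19 = 16

d = 16


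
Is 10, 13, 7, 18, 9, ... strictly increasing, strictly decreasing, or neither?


Differences: 3, -6, 11, -9
Difference at position 1 is +3 (> 0) but position 2 is -6 (< 0) — sequence both rises and falls
→ NOT monotonic

Not monotonic


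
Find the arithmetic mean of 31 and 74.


AM = (31 + 74)/2 = 105/2 = 52.5

AM = 52.5


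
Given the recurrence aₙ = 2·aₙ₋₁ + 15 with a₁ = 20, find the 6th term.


Computing step by step:
a_1 = 20
a_2 = 55
a_3 = 125
a_4 = 265
a_5 = 545
a_6 = 1105


a_6 = 1105


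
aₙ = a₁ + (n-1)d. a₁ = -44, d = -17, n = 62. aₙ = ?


aₙ = a₁ + (n-1)d
= -44 + (62-1)×-17
= -44 - 1037
= -1081

a_62 = -1081


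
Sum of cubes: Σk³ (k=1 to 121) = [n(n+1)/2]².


n(n+1)/2 = 121×122/2 = 7381
Σk³ = 7381² = 54479161

Σk³ = 54479161


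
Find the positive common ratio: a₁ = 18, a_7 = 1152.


r^(n-1) = aₙ/a₁
r^6 = 1152/18 = 64
r = 64^(1/6)
= ±2; taking r > 0 gives r = 2

r = 2


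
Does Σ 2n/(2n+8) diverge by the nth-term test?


lim(n→∞) 2n/(2n+8) = 2/2 = 1  (divide numerator and denominator by n)
lim aₙ = 1 ≠ 0 → series DIVERGES

Diverges (lim aₙ = 1 ≠ 0)


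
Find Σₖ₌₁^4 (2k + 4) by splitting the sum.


Σ(2k+4) = 2·Σk + 4·n
= 2·10 + 4·4
= 20 + 16 = 36

Σ = 36


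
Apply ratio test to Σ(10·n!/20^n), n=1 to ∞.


aₙ = 10·n!/20^n
a_{n+1}/aₙ = (n+1)!/20^(n+1) × 20^n/n!  (constant 10 cancels)
= (n+1)/20
L = lim(n→∞) (n+1)/20 = ∞
L > 1 → series DIVERGES

Diverges (ratio test: L = ∞ > 1)


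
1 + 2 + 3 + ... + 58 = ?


n(n+1)/2 = 58×59/2 = 3422/2 = 1711

Σk = 1711


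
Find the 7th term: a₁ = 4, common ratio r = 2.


aₙ = a₁·r^(n-1)
= 4×2^6
= 4×64
= 256

a_7 = 256


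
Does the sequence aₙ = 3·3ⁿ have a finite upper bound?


aₙ = 3·3ⁿ → as n→∞, aₙ→∞ (since base 3 > 1)
No finite upper bound exists
The sequence is UNBOUNDED

Unbounded (aₙ → ∞ as n → ∞)


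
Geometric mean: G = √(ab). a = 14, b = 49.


GM = √(14×49) = √686 = 26.1916

GM = 26.1916


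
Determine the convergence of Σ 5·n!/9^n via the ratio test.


aₙ = 5·n!/9^n
a_{n+1}/aₙ = (n+1)!/9^(n+1) × 9^n/n!  (constant 5 cancels)
= (n+1)/9
L = lim(n→∞) (n+1)/9 = ∞
L > 1 → series DIVERGES

Diverges (ratio test: L = ∞ > 1)


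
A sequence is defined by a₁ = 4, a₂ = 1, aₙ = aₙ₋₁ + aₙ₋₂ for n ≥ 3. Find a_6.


Computing iteratively: 4, 1, 5, 6, 11, 17
a_6 = 17

a_6 = 17


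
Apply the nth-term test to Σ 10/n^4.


lim(n→∞) 10/n^4 = 0
lim aₙ = 0 → nth-term test is INCONCLUSIVE
(Need other tests; this is actually a convergent p-series with p=4 > 1)

Inconclusive (lim aₙ = 0; need another test)


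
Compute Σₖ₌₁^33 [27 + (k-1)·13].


aₙ = 27 + (33-1)×13 = 443
Sₙ = n(a₁+aₙ)/2 = 33×(27+443)/2
= 33×470/2 = 7755

S_33 = 7755


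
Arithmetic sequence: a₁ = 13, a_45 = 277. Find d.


d = (aₙ - a₁)/(n-1)
= (277 - 13)/(45-1)
= 264/44 = 6

d = 6


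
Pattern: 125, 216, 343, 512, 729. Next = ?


Pattern: perfect cubes: n³
Terms: 125, 216, 343, 512, 729
Next term = 1000

Next term = 1000


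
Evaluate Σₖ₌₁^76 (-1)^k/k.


S = -1 + 1/2 - 1/3 + 1/4 - 1/5 + 1/6 - 1/7 + 1/8 ± ...
= -0.6866
(Full series converges to -ln(2) ≈ -0.6931)

S_76 = -0.6866


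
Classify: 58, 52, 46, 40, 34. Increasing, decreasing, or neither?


Differences: -6, -6, -6, -6
All differences < 0 → strictly DECREASING

Monotonically decreasing


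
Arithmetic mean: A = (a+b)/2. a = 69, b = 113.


AM = (69 + 113)/2 = 182/2 = 91

AM = 91


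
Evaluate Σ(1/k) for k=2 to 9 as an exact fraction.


Σₖ₌2^9 1/k = 1/2 + 1/3 + 1/4 + 1/5 + 1/6 + 1/7 + 1/8 + 1/9
= 4609/2520
≈ 1.829

Sum = 4609/2520 ≈ 1.829


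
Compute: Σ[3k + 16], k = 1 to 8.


Σ(3k+16) = 3·Σk + 16·n
= 3·36 + 16·8
= 108 + 128 = 236

Σ = 236


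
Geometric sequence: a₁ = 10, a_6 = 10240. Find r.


r^(n-1) = aₙ/a₁
r^5 = 10240/10 = 1024
r = 1024^(1/5)
= 4

r = 4


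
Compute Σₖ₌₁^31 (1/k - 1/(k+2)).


Telescoping with gap 2: two head and two tail terms survive.
= (1 + 1/2) - (1/32 + 1/33)
= 3/2 - 1/32 - 1/33 = 1519/1056

Sum = 1519/1056


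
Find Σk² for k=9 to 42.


Σₖ₌9^42 k² = Σₖ₌₁^42 k² − Σₖ₌₁^8 k²
= 42·43·85/6 − 8·9·17/6
= 25585 − 204 = 25381

Σk² = 25381


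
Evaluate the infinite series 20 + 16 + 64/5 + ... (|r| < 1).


S∞ = a₁/(1-r) = 20/(1 - 4/5)
= 20/(1/5)
= 100

S∞ = 100


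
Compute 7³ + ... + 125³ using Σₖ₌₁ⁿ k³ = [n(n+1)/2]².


Σₖ₌7^125 k³ = [125·126/2]² − [6·7/2]²
= 62015625 − 441 = 62015184

Σk³ = 62015184


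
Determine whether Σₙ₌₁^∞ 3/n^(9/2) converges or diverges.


p-series test: Σ c/n^p converges if p > 1, diverges if p ≤ 1 (constant c > 0 doesn't affect convergence).
p = 9/2
9/2 > 1 → CONVERGES

Converges (p = 9/2 > 1)


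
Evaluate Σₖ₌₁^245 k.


n(n+1)/2 = 245×246/2 = 60270/2 = 30135

Σk = 30135


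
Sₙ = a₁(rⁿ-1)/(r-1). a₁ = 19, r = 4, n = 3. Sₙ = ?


Sₙ = 19×(4^3 - 1)/(4 - 1)
= 19×(64 - 1)/3
= 19×63/3
= 399

S_3 = 399


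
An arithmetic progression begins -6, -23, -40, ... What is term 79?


aₙ = a₁ + (n-1)d
= -6 + (79-1)×-17
= -6 - 1326
= -1332

a_79 = -1332


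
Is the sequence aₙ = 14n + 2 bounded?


aₙ = 14n + 2 → as n→∞, aₙ→∞
No finite upper bound exists
The sequence is UNBOUNDED

Unbounded (aₙ → ∞ as n → ∞)


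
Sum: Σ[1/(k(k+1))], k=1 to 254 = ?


1/(k(k+1)) = 1/k - 1/(k+1) (partial fractions)
Telescoping: Σ = 1 - 1/255 = 254/255

Sum = 254/255


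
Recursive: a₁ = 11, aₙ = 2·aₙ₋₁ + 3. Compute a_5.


Computing step by step:
a_1 = 11
a_2 = 25
a_3 = 53
a_4 = 109
a_5 = 221


a_5 = 221


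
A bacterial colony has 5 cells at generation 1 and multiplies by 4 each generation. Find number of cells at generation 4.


aₙ = a₁·r^(n-1)
= 5×4^3
= 5×64
= 320

a_4 = 320


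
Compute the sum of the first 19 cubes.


n(n+1)/2 = 19×20/2 = 190
Σk³ = 190² = 36100

Σk³ = 36100


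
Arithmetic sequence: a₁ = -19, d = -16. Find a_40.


aₙ = a₁ + (n-1)d
= -19 + (40-1)×-16
= -19 - 624
= -643

a_40 = -643


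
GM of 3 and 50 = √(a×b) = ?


GM = √(3×50) = √150 = 12.2474

GM = 12.2474


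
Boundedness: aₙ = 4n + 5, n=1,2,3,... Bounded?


aₙ = 4n + 5 → as n→∞, aₙ→∞
No finite upper bound exists
The sequence is UNBOUNDED

Unbounded (aₙ → ∞ as n → ∞)


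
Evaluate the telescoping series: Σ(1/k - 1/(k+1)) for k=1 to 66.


Telescoping: adjacent terms cancel.
= 1/1 - 1/67
= 1 - 1/67 = 66/67

Sum = 66/67


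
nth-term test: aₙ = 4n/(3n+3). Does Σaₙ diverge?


lim(n→∞) 4n/(3n+3) = 4/3 = 4/3  (divide numerator and denominator by n)
lim aₙ = 4/3 ≠ 0 → series DIVERGES

Diverges (lim aₙ = 4/3 ≠ 0)


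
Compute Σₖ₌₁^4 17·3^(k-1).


Sₙ = 17×(3^4 - 1)/(3 - 1)
= 17×(81 - 1)/2
= 17×80/2
= 680

S_4 = 680


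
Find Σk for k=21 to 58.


Σₖ₌21^58 k = Σₖ₌₁^58 k − Σₖ₌₁^20 k
= 58·59/2 − 20·21/2
= 1711 − 210 = 1501

Σk = 1501


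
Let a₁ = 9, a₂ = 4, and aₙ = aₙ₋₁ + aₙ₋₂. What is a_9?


Computing iteratively: 9, 4, 13, 17, 30, 47, 77, 124, 201
a_9 = 201

a_9 = 201


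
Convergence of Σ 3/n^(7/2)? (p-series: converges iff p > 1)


p-series test: Σ c/n^p converges if p > 1, diverges if p ≤ 1 (constant c > 0 doesn't affect convergence).
p = 7/2
7/2 > 1 → CONVERGES

Converges (p = 7/2 > 1)


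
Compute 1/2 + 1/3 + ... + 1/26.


Σₖ₌2^26 1/k = 1/2 + 1/3 + 1/4 + ... + 1/26
= 25472027467/8923714800
≈ 2.8544

Sum = 25472027467/8923714800 ≈ 2.8544


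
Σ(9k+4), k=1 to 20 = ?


Σ(9k+4) = 9·Σk + 4·n
= 9·210 + 4·20
= 1890 + 80 = 1970

Σ = 1970


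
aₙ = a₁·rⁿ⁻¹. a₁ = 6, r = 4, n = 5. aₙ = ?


aₙ = a₁·r^(n-1)
= 6×4^4
= 6×256
= 1536

a_5 = 1536


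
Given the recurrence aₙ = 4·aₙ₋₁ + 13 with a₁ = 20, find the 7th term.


Computing step by step:
a_1 = 20
a_2 = 93
a_3 = 385
a_4 = 1553
a_5 = 6225
a_6 = 24913
a_7 = 99665


a_7 = 99665


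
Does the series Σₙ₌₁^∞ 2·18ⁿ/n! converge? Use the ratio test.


aₙ = 2·18^n/n!
a_{n+1}/aₙ = 18^(n+1)/(n+1)! × n!/18^n  (constant 2 cancels)
= 18/(n+1)
L = lim(n→∞) 18/(n+1) = 0
L < 1 → series CONVERGES

Converges (ratio test: L = 0 < 1)


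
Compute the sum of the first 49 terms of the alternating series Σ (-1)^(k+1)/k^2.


S = 1 - 1/4 + 1/9 - 1/16 + 1/25 - 1/36 + 1/49 - 1/64 ± ...
= 0.8227
(Full series converges to +π²/12 ≈ +0.8225)

S_49 = 0.8227


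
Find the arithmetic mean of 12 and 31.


AM = (12 + 31)/2 = 43/2 = 21.5

AM = 21.5


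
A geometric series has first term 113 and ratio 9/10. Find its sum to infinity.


S∞ = a₁/(1-r) = 113/(1 - 9/10)
= 113/(1/10)
= 1130

S∞ = 1130


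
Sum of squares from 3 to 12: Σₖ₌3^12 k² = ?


Σₖ₌3^12 k² = Σₖ₌₁^12 k² − Σₖ₌₁^2 k²
= 12·13·25/6 − 2·3·5/6
= 650 − 5 = 645

Σk² = 645


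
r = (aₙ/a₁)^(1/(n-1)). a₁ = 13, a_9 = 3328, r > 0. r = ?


r^(n-1) = aₙ/a₁
r^8 = 3328/13 = 256
r = 256^(1/8)
= ±2; taking r > 0 gives r = 2

r = 2


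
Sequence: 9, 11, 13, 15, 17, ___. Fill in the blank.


Pattern: arithmetic (d=2)
Terms: 9, 11, 13, 15, 17
Next term = 19

Next term = 19


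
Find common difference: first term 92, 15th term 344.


d = (aₙ - a₁)/(n-1)
= (344 - 92)/(15-1)
= 252/14 = 18

d = 18


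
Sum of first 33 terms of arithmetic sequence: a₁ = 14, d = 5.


aₙ = 14 + (33-1)×5 = 174
Sₙ = n(a₁+aₙ)/2 = 33×(14+174)/2
= 33×188/2 = 3102

S_33 = 3102


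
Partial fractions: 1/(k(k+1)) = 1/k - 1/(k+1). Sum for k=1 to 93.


1/(k(k+1)) = 1/k - 1/(k+1) (partial fractions)
Telescoping: Σ = 1 - 1/94 = 93/94

Sum = 93/94


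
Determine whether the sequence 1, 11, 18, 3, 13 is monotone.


Differences: 10, 7, -15, 10
Difference at position 1 is +10 (> 0) but position 3 is -15 (< 0) — sequence both rises and falls
→ NOT monotonic

Not monotonic


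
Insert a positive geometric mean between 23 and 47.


GM = √(23×47) = √1081 = 32.8786

GM = 32.8786


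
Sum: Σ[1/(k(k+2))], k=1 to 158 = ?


1/(k(k+2)) = (1/2)·(1/k - 1/(k+2)) (partial fractions)
Telescoping: Σ = (1/2)·(1 + 1/2 - 1/159 - 1/160) = 37841/50880

Sum = 37841/50880


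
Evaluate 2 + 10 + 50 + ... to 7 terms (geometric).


Sₙ = 2×(5^7 - 1)/(5 - 1)
= 2×(78125 - 1)/4
= 2×78124/4
= 39062

S_7 = 39062


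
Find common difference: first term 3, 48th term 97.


d = (aₙ - a₁)/(n-1)
= (97 - 3)/(48-1)
= 94/47 = 2

d = 2


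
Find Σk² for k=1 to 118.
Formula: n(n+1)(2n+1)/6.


n = 118
n(n+1)(2n+1)/6 = 118×119×237/6
= 3327954/6 = 554659

Σk² = 554659


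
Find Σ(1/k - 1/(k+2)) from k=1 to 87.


Telescoping with gap 2: two head and two tail terms survive.
= (1 + 1/2) - (1/88 + 1/89)
= 3/2 - 1/88 - 1/89 = 11571/7832

Sum = 11571/7832


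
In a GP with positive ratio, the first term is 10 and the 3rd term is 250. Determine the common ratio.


r^(n-1) = aₙ/a₁
r^2 = 250/10 = 25
r = 25^(1/2)
= ±5; taking r > 0 gives r = 5

r = 5


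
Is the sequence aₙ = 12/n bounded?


a₁ = 12, a₂ = 12/2, a₃ = 12/3, ...
0 < aₙ ≤ 12 for all n ≥ 1
Lower bound: 0, Upper bound: 12
The sequence IS bounded

Bounded (0 < aₙ ≤ 12)


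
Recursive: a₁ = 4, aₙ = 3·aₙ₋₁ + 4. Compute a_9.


Computing step by step:
a_1 = 4
a_2 = 16
a_3 = 52
a_4 = 160
a_5 = 484
a_6 = 1456
a_7 = 4372
a_8 = 13120
a_9 = 39364


a_9 = 39364


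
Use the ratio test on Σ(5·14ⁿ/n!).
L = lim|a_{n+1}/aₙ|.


aₙ = 5·14^n/n!
a_{n+1}/aₙ = 14^(n+1)/(n+1)! × n!/14^n  (constant 5 cancels)
= 14/(n+1)
L = lim(n→∞) 14/(n+1) = 0
L < 1 → series CONVERGES

Converges (ratio test: L = 0 < 1)


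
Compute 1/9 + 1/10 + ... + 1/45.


Σₖ₌9^45 1/k = 1/9 + 1/10 + 1/11 + ... + 1/45
= 15797506267624526569/9419588158802421600
≈ 1.6771

Sum = 15797506267624526569/9419588158802421600 ≈ 1.6771


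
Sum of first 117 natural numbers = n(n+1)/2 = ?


n(n+1)/2 = 117×118/2 = 13806/2 = 6903

Σk = 6903


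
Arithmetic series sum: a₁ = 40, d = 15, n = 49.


aₙ = 40 + (49-1)×15 = 760
Sₙ = n(a₁+aₙ)/2 = 49×(40+760)/2
= 49×800/2 = 19600

S_49 = 19600


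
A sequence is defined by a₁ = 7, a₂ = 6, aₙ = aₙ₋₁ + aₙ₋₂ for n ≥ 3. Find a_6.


Computing iteratively: 7, 6, 13, 19, 32, 51
a_6 = 51

a_6 = 51


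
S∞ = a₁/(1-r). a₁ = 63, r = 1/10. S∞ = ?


S∞ = a₁/(1-r) = 63/(1 - 1/10)
= 63/(9/10)
= 70

S∞ = 70


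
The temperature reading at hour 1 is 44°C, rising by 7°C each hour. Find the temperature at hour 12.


aₙ = a₁ + (n-1)d
= 44 + (12-1)×7
= 44 + 77
= 121

a_12 = 121


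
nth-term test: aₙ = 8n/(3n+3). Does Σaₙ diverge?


lim(n→∞) 8n/(3n+3) = 8/3 = 8/3  (divide numerator and denominator by n)
lim aₙ = 8/3 ≠ 0 → series DIVERGES

Diverges (lim aₙ = 8/3 ≠ 0)


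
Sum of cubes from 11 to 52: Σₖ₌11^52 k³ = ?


Σₖ₌11^52 k³ = [52·53/2]² − [10·11/2]²
= 1898884 − 3025 = 1895859

Σk³ = 1895859


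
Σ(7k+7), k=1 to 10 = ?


Σ(7k+7) = 7·Σk + 7·n
= 7·55 + 7·10
= 385 + 70 = 455

Σ = 455


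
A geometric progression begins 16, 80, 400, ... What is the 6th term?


aₙ = a₁·r^(n-1)
= 16×5^5
= 16×3125
= 50000

a_6 = 50000


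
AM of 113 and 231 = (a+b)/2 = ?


AM = (113 + 231)/2 = 344/2 = 172

AM = 172


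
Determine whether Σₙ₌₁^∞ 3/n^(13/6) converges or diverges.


p-series test: Σ c/n^p converges if p > 1, diverges if p ≤ 1 (constant c > 0 doesn't affect convergence).
p = 13/6
13/6 > 1 → CONVERGES

Converges (p = 13/6 > 1)


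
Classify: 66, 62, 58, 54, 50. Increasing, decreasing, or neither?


Differences: -4, -4, -4, -4
All differences < 0 → strictly DECREASING

Monotonically decreasing


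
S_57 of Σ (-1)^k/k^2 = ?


S = -1 + 1/4 - 1/9 + 1/16 - 1/25 + 1/36 - 1/49 + 1/64 ± ...
= -0.8226
(Full series converges to -π²/12 ≈ -0.8225)

S_57 = -0.8226


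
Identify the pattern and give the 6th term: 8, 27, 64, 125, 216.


Pattern: perfect cubes: n³
Terms: 8, 27, 64, 125, 216
Next term = 343

Next term = 343


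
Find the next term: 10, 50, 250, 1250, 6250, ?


Pattern: geometric (r=5)
Terms: 10, 50, 250, 1250, 6250
Next term = 31250

Next term = 31250


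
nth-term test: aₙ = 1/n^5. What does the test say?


lim(n→∞) 1/n^5 = 0
lim aₙ = 0 → nth-term test is INCONCLUSIVE
(Need other tests; this is actually a convergent p-series with p=5 > 1)

Inconclusive (lim aₙ = 0; need another test)


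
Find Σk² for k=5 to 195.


Σₖ₌5^195 k² = Σₖ₌₁^195 k² − Σₖ₌₁^4 k²
= 195·196·391/6 − 4·5·9/6
= 2490670 − 30 = 2490640

Σk² = 2490640


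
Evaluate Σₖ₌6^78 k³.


Σₖ₌6^78 k³ = [78·79/2]² − [5·6/2]²
= 9492561 − 225 = 9492336

Σk³ = 9492336


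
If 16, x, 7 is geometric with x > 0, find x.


GM = √(16×7) = √112 = 10.583

GM = 10.583


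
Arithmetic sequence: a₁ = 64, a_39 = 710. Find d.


d = (aₙ - a₁)/(n-1)
= (710 - 64)/(39-1)
= 646/38 = 17

d = 17


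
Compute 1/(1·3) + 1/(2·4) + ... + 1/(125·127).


1/(k(k+2)) = (1/2)·(1/k - 1/(k+2)) (partial fractions)
Telescoping: Σ = (1/2)·(1 + 1/2 - 1/126 - 1/127) = 11875/16002

Sum = 11875/16002


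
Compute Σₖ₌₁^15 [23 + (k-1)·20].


aₙ = 23 + (15-1)×20 = 303
Sₙ = n(a₁+aₙ)/2 = 15×(23+303)/2
= 15×326/2 = 2445

S_15 = 2445


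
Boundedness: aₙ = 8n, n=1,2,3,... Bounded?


aₙ = 8n → as n→∞, aₙ→∞
No finite upper bound exists
The sequence is UNBOUNDED

Unbounded (aₙ → ∞ as n → ∞)


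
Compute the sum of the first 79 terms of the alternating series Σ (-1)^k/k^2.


S = -1 + 1/4 - 1/9 + 1/16 - 1/25 + 1/36 - 1/49 + 1/64 ± ...
= -0.8225
(Full series converges to -π²/12 ≈ -0.8225)

S_79 = -0.8225


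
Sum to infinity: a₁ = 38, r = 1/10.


S∞ = a₁/(1-r) = 38/(1 - 1/10)
= 38/(9/10)
= 380/9

S∞ = 380/9


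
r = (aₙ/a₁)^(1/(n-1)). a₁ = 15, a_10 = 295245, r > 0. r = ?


r^(n-1) = aₙ/a₁
r^9 = 295245/15 = 19683
r = 19683^(1/9)
= 3

r = 3


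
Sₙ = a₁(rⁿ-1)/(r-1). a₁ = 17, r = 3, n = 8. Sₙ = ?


Sₙ = 17×(3^8 - 1)/(3 - 1)
= 17×(6561 - 1)/2
= 17×6560/2
= 55760

S_8 = 55760


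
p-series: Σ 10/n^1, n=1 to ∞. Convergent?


p-series test: Σ c/n^p converges if p > 1, diverges if p ≤ 1 (constant c > 0 doesn't affect convergence).
p = 1
1 ≤ 1 → DIVERGES

Diverges (p = 1 ≤ 1)


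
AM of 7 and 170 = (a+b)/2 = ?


AM = (7 + 170)/2 = 177/2 = 88.5

AM = 88.5


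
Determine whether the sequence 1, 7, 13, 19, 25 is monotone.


Differences: 6, 6, 6, 6
All differences > 0 → strictly INCREASING

Monotonically increasing


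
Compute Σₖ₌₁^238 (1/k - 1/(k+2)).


Telescoping with gap 2: two head and two tail terms survive.
= (1 + 1/2) - (1/239 + 1/240)
= 3/2 - 1/239 - 1/240 = 85561/57360

Sum = 85561/57360


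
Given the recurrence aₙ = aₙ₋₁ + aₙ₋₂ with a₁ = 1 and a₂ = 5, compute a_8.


Computing iteratively: 1, 5, 6, 11, 17, 28, 45, 73
a_8 = 73

a_8 = 73


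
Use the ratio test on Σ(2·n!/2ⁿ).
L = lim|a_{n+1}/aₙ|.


aₙ = 2·n!/2^n
a_{n+1}/aₙ = (n+1)!/2^(n+1) × 2^n/n!  (constant 2 cancels)
= (n+1)/2
L = lim(n→∞) (n+1)/2 = ∞
L > 1 → series DIVERGES

Diverges (ratio test: L = ∞ > 1)


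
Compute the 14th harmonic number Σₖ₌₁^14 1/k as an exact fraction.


H_14 = 1/1 + 1/2 + 1/3 + ... + 1/14
= 1171733/360360
≈ 3.2516

H_14 = 1171733/360360 ≈ 3.2516


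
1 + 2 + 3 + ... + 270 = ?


n(n+1)/2 = 270×271/2 = 73170/2 = 36585

Σk = 36585


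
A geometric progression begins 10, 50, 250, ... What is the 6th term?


aₙ = a₁·r^(n-1)
= 10×5^5
= 10×3125
= 31250

a_6 = 31250


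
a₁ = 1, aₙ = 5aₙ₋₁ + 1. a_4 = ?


Computing step by step:
a_1 = 1
a_2 = 6
a_3 = 31
a_4 = 156


a_4 = 156


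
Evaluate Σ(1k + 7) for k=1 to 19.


Σ(1k+7) = 1·Σk + 7·n
= 1·190 + 7·19
= 190 + 133 = 323

Σ = 323


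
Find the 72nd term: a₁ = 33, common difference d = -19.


aₙ = a₁ + (n-1)d
= 33 + (72-1)×-19
= 33 - 1349
= -1316

a_72 = -1316


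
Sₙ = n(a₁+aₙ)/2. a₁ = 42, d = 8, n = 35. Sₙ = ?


aₙ = 42 + (35-1)×8 = 314
Sₙ = n(a₁+aₙ)/2 = 35×(42+314)/2
= 35×356/2 = 6230

S_35 = 6230


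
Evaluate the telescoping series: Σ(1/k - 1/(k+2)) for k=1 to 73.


Telescoping with gap 2: two head and two tail terms survive.
= (1 + 1/2) - (1/74 + 1/75)
= 3/2 - 1/74 - 1/75 = 4088/2775

Sum = 4088/2775


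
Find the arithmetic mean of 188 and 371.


AM = (188 + 371)/2 = 559/2 = 279.5

AM = 279.5


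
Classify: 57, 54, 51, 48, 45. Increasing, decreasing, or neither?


Differences: -3, -3, -3, -3
All differences < 0 → strictly DECREASING

Monotonically decreasing


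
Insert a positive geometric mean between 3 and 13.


GM = √(3×13) = √39 = 6.245

GM = 6.245


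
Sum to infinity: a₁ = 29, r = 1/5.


S∞ = a₁/(1-r) = 29/(1 - 1/5)
= 29/(4/5)
= 145/4

S∞ = 145/4


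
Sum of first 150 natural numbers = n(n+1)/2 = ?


n(n+1)/2 = 150×151/2 = 22650/2 = 11325

Σk = 11325


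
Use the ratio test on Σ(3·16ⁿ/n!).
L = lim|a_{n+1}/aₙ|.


aₙ = 3·16^n/n!
a_{n+1}/aₙ = 16^(n+1)/(n+1)! × n!/16^n  (constant 3 cancels)
= 16/(n+1)
L = lim(n→∞) 16/(n+1) = 0
L < 1 → series CONVERGES

Converges (ratio test: L = 0 < 1)


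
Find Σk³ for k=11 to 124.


Σₖ₌11^124 k³ = [124·125/2]² − [10·11/2]²
= 60062500 − 3025 = 60059475

Σk³ = 60059475


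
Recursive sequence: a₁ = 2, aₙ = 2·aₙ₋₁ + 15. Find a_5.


Computing step by step:
a_1 = 2
a_2 = 19
a_3 = 53
a_4 = 121
a_5 = 257


a_5 = 257


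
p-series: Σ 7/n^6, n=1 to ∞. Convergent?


p-series test: Σ c/n^p converges if p > 1, diverges if p ≤ 1 (constant c > 0 doesn't affect convergence).
p = 6
6 > 1 → CONVERGES

Converges (p = 6 > 1)


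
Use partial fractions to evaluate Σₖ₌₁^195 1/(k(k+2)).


1/(k(k+2)) = (1/2)·(1/k - 1/(k+2)) (partial fractions)
Telescoping: Σ = (1/2)·(1 + 1/2 - 1/196 - 1/197) = 57525/77224

Sum = 57525/77224


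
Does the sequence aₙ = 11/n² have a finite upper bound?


a₁ = 11, a₂ = 11/4, a₃ = 11/9, ...
0 < aₙ ≤ 11 for all n ≥ 1
The sequence IS bounded

Bounded (0 < aₙ ≤ 11)


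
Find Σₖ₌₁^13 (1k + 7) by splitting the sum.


Σ(1k+7) = 1·Σk + 7·n
= 1·91 + 7·13
= 91 + 91 = 182

Σ = 182


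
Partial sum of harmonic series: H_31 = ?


H_31 = 1/1 + 1/2 + 1/3 + ... + 1/31
= 290774257297357/72201776446800
≈ 4.0272

H_31 = 290774257297357/72201776446800 ≈ 4.0272


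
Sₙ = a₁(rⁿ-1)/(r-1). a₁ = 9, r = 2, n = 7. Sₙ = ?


Sₙ = 9×(2^7 - 1)/(2 - 1)
= 9×(128 - 1)/1
= 9×127/1
= 1143

S_7 = 1143


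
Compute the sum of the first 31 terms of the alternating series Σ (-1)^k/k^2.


S = -1 + 1/4 - 1/9 + 1/16 - 1/25 + 1/36 - 1/49 + 1/64 ± ...
= -0.823
(Full series converges to -π²/12 ≈ -0.8225)

S_31 = -0.823


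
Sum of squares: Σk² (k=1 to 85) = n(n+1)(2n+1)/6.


n = 85
n(n+1)(2n+1)/6 = 85×86×171/6
= 1250010/6 = 208335

Σk² = 208335


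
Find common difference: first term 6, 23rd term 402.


d = (aₙ - a₁)/(n-1)
= (402 - 6)/(23-1)
= 396/22 = 18

d = 18


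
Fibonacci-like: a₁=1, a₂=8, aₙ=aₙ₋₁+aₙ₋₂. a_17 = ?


Computing iteratively: 1, 8, 9, 17, 26, 43, 69, 112, 181, 293, 474, 767, ...
a_17 = 8506

a_17 = 8506


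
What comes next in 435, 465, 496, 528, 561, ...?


Pattern: triangular numbers: n(n+1)/2
Terms: 435, 465, 496, 528, 561
Next term = 595

Next term = 595


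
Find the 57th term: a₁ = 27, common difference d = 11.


aₙ = a₁ + (n-1)d
= 27 + (57-1)×11
= 27 + 616
= 643

a_57 = 643


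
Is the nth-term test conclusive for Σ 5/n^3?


lim(n→∞) 5/n^3 = 0
lim aₙ = 0 → nth-term test is INCONCLUSIVE
(Need other tests; this is actually a convergent p-series with p=3 > 1)

Inconclusive (lim aₙ = 0; need another test)


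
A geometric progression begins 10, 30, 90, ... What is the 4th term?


aₙ = a₁·r^(n-1)
= 10×3^3
= 10×27
= 270

a_4 = 270


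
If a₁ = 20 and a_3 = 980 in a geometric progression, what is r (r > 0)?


r^(n-1) = aₙ/a₁
r^2 = 980/20 = 49
r = 49^(1/2)
= ±7; taking r > 0 gives r = 7

r = 7


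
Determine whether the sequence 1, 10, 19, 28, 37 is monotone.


Differences: 9, 9, 9, 9
All differences > 0 → strictly INCREASING

Monotonically increasing


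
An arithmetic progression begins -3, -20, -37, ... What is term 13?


aₙ = a₁ + (n-1)d
= -3 + (13-1)×-17
= -3 - 204
= -207

a_13 = -207


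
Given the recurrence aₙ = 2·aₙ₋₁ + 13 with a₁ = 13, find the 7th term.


Computing step by step:
a_1 = 13
a_2 = 39
a_3 = 91
a_4 = 195
a_5 = 403
a_6 = 819
a_7 = 1651


a_7 = 1651


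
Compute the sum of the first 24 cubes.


n(n+1)/2 = 24×25/2 = 300
Σk³ = 300² = 90000

Σk³ = 90000


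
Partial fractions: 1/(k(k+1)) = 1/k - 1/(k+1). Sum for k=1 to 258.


1/(k(k+1)) = 1/k - 1/(k+1) (partial fractions)
Telescoping: Σ = 1 - 1/259 = 258/259

Sum = 258/259


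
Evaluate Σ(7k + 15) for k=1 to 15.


Σ(7k+15) = 7·Σk + 15·n
= 7·120 + 15·15
= 840 + 225 = 1065

Σ = 1065


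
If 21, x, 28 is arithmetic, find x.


AM = (21 + 28)/2 = 49/2 = 24.5

AM = 24.5


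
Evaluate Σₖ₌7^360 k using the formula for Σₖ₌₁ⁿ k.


Σₖ₌7^360 k = Σₖ₌₁^360 k − Σₖ₌₁^6 k
= 360·361/2 − 6·7/2
= 64980 − 21 = 64959

Σk = 64959


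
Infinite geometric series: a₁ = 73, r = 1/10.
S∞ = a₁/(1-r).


S∞ = a₁/(1-r) = 73/(1 - 1/10)
= 73/(9/10)
= 730/9

S∞ = 730/9


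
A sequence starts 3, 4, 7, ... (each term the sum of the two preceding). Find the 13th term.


Computing iteratively: 3, 4, 7, 11, 18, 29, 47, 76, 123, 199, 322, 521, ...
a_13 = 843

a_13 = 843


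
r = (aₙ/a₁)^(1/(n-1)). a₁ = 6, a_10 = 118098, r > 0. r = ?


r^(n-1) = aₙ/a₁
r^9 = 118098/6 = 19683
r = 19683^(1/9)
= 3

r = 3


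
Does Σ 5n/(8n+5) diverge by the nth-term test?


lim(n→∞) 5n/(8n+5) = 5/8 = 5/8  (divide numerator and denominator by n)
lim aₙ = 5/8 ≠ 0 → series DIVERGES

Diverges (lim aₙ = 5/8 ≠ 0)


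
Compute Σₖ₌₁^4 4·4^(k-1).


Sₙ = 4×(4^4 - 1)/(4 - 1)
= 4×(256 - 1)/3
= 4×255/3
= 340

S_4 = 340


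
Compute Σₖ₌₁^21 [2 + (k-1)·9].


aₙ = 2 + (21-1)×9 = 182
Sₙ = n(a₁+aₙ)/2 = 21×(2+182)/2
= 21×184/2 = 1932

S_21 = 1932


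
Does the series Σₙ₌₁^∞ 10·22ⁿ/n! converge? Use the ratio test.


aₙ = 10·22^n/n!
a_{n+1}/aₙ = 22^(n+1)/(n+1)! × n!/22^n  (constant 10 cancels)
= 22/(n+1)
L = lim(n→∞) 22/(n+1) = 0
L < 1 → series CONVERGES

Converges (ratio test: L = 0 < 1)


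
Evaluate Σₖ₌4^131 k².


Σₖ₌4^131 k² = Σₖ₌₁^131 k² − Σₖ₌₁^3 k²
= 131·132·263/6 − 3·4·7/6
= 757966 − 14 = 757952

Σk² = 757952


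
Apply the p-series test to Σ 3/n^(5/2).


p-series test: Σ c/n^p converges if p > 1, diverges if p ≤ 1 (constant c > 0 doesn't affect convergence).
p = 5/2
5/2 > 1 → CONVERGES

Converges (p = 5/2 > 1)


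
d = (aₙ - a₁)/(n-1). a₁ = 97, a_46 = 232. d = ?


d = (aₙ - a₁)/(n-1)
= (232 - 97)/(46-1)
= 135/45 = 3

d = 3


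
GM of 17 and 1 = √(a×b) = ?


GM = √(17×1) = √17 = 4.1231

GM = 4.1231


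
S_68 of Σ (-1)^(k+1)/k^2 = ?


S = 1 - 1/4 + 1/9 - 1/16 + 1/25 - 1/36 + 1/49 - 1/64 ± ...
= 0.8224
(Full series converges to +π²/12 ≈ +0.8225)

S_68 = 0.8224


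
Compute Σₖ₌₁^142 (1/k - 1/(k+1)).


Telescoping: adjacent terms cancel.
= 1/1 - 1/143
= 1 - 1/143 = 142/143

Sum = 142/143


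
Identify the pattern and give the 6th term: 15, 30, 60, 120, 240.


Pattern: geometric (r=2)
Terms: 15, 30, 60, 120, 240
Next term = 480

Next term = 480


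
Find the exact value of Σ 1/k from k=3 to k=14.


Σₖ₌3^14 1/k = 1/3 + 1/4 + 1/5 + ... + 1/14
= 631193/360360
≈ 1.7516

Sum = 631193/360360 ≈ 1.7516


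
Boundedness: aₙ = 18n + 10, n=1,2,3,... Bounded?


aₙ = 18n + 10 → as n→∞, aₙ→∞
No finite upper bound exists
The sequence is UNBOUNDED

Unbounded (aₙ → ∞ as n → ∞)


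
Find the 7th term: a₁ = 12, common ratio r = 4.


aₙ = a₁·r^(n-1)
= 12×4^6
= 12×4096
= 49152

a_7 = 49152


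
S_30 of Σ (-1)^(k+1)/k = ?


S = 1 - 1/2 + 1/3 - 1/4 + 1/5 - 1/6 + 1/7 - 1/8 ± ...
= 0.6768
(Full series converges to +ln(2) ≈ +0.6931)

S_30 = 0.6768


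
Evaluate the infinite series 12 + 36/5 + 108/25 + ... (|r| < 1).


S∞ = a₁/(1-r) = 12/(1 - 3/5)
= 12/(2/5)
= 30

S∞ = 30


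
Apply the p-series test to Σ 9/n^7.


p-series test: Σ c/n^p converges if p > 1, diverges if p ≤ 1 (constant c > 0 doesn't affect convergence).
p = 7
7 > 1 → CONVERGES

Converges (p = 7 > 1)


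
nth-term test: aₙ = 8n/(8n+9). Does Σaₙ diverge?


lim(n→∞) 8n/(8n+9) = 8/8 = 1  (divide numerator and denominator by n)
lim aₙ = 1 ≠ 0 → series DIVERGES

Diverges (lim aₙ = 1 ≠ 0)


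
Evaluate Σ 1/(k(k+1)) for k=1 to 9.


1/(k(k+1)) = 1/k - 1/(k+1) (partial fractions)
Telescoping: Σ = 1 - 1/10 = 9/10

Sum = 9/10


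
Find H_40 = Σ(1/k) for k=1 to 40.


H_40 = 1/1 + 1/2 + 1/3 + ... + 1/40
= 2078178381193813/485721041551200
≈ 4.2785

H_40 = 2078178381193813/485721041551200 ≈ 4.2785


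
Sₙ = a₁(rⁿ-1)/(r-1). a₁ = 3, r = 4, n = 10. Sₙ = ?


Sₙ = 3×(4^10 - 1)/(4 - 1)
= 3×(1048576 - 1)/3
= 3×1048575/3
= 1048575

S_10 = 1048575


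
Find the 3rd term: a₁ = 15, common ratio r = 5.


aₙ = a₁·r^(n-1)
= 15×5^2
= 15×25
= 375

a_3 = 375


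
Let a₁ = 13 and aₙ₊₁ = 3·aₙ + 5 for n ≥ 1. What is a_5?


Computing step by step:
a_1 = 13
a_2 = 44
a_3 = 137
a_4 = 416
a_5 = 1253


a_5 = 1253


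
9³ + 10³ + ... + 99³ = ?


Σₖ₌9^99 k³ = [99·100/2]² − [8·9/2]²
= 24502500 − 1296 = 24501204

Σk³ = 24501204


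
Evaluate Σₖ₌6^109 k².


Σₖ₌6^109 k² = Σₖ₌₁^109 k² − Σₖ₌₁^5 k²
= 109·110·219/6 − 5·6·11/6
= 437635 − 55 = 437580

Σk² = 437580


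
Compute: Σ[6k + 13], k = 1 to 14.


Σ(6k+13) = 6·Σk + 13·n
= 6·105 + 13·14
= 630 + 182 = 812

Σ = 812


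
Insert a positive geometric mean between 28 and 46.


GM = √(28×46) = √1288 = 35.8887

GM = 35.8887


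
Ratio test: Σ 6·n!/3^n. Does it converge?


aₙ = 6·n!/3^n
a_{n+1}/aₙ = (n+1)!/3^(n+1) × 3^n/n!  (constant 6 cancels)
= (n+1)/3
L = lim(n→∞) (n+1)/3 = ∞
L > 1 → series DIVERGES

Diverges (ratio test: L = ∞ > 1)


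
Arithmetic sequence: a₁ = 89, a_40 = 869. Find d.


d = (aₙ - a₁)/(n-1)
= (869 - 89)/(40-1)
= 780/39 = 20

d = 20


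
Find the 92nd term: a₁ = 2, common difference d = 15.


aₙ = a₁ + (n-1)d
= 2 + (92-1)×15
= 2 + 1365
= 1367

a_92 = 1367


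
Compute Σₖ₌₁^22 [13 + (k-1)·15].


aₙ = 13 + (22-1)×15 = 328
Sₙ = n(a₁+aₙ)/2 = 22×(13+328)/2
= 22×341/2 = 3751

S_22 = 3751


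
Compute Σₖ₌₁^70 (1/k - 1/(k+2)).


Telescoping with gap 2: two head and two tail terms survive.
= (1 + 1/2) - (1/71 + 1/72)
= 3/2 - 1/71 - 1/72 = 7525/5112

Sum = 7525/5112


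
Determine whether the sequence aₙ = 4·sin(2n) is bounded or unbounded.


For all n, -1 ≤ sin(2n) ≤ 1, so -4 ≤ 4·sin(2n) ≤ 4
Lower bound: -4, Upper bound: 4
The sequence IS bounded

Bounded (-4 ≤ aₙ ≤ 4)


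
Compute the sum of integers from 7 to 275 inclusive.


Σₖ₌7^275 k = Σₖ₌₁^275 k − Σₖ₌₁^6 k
= 275·276/2 − 6·7/2
= 37950 − 21 = 37929

Σk = 37929


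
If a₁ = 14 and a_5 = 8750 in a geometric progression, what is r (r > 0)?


r^(n-1) = aₙ/a₁
r^4 = 8750/14 = 625
r = 625^(1/4)
= ±5; taking r > 0 gives r = 5

r = 5


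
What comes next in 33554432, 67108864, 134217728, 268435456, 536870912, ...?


Pattern: powers of 2: 2ⁿ
Terms: 33554432, 67108864, 134217728, 268435456, 536870912
Next term = 1073741824

Next term = 1073741824


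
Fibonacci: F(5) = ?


Fibonacci sequence: 1, 1, 2, 3, 5
F(5) = 5

F(5) = 5


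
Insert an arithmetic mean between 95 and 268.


AM = (95 + 268)/2 = 363/2 = 181.5

AM = 181.5


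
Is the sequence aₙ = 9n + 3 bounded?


aₙ = 9n + 3 → as n→∞, aₙ→∞
No finite upper bound exists
The sequence is UNBOUNDED

Unbounded (aₙ → ∞ as n → ∞)


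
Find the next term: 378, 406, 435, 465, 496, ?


Pattern: triangular numbers: n(n+1)/2
Terms: 378, 406, 435, 465, 496
Next term = 528

Next term = 528
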